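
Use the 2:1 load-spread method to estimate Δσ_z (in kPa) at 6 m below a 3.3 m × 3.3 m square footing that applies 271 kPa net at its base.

By the 2:1 method the load spreads at 1 horizontal : 2 vertical, so at depth z the loaded area has grown by z in each plan dimension:
Δσ = qBL/((B+z)(L+z)) = 271×3.3×3.3/((3.3+6)(3.3+6)) = 34.122 kPa

Δσ_z ≈ 34.1 kPa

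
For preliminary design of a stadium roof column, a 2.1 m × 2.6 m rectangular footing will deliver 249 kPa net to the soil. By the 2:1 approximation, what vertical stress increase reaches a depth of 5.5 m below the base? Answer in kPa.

By the 2:1 method the load spreads at 1 horizontal : 2 vertical, so at depth z the loaded area has grown by z in each plan dimension:
Δσ = qBL/((B+z)(L+z)) = 249×2.1×2.6/((2.1+5.5)(2.6+5.5)) = 22.085 kPa

Δσ_z ≈ 22.1 kPa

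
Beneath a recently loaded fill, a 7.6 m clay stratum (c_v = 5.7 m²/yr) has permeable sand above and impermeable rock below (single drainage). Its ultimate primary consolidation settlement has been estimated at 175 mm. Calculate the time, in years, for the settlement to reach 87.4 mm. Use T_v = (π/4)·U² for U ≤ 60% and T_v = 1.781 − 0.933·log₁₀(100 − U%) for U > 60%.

t ≈ 1.99 years

Drainage path length: H_d = H = 7.6 m (single drainage).
U = S(t)/S_ult = 87.4/175 = 0.4994.
U ≤ 60%: T_v = (π/4)·U² = (π/4)×0.49943² = 0.1959.
t = T_v·H_d²/c_v = 0.1959×7.6²/5.7 = 1.985 years.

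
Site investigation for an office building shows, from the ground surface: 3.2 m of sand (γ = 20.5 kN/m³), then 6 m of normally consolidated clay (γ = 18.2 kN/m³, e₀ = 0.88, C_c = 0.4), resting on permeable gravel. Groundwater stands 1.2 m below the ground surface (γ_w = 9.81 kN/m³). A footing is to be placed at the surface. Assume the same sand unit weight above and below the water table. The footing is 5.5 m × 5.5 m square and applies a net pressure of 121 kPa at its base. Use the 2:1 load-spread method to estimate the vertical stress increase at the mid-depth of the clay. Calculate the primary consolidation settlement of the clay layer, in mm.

S_c ≈ 177 mm

Mid-depth of clay below the ground surface: z = 3.2 + 6/2 = 6.2 m.
Total vertical stress at mid-clay: σ_v = 20.5×3.2 + 18.2×3 = 120.2 kPa.
Pore pressure: u = 9.81×(6.2 − 1.2) = 49.05 kPa.
Initial effective stress: σ'_0 = σ_v − u = 120.2 − 49.05 = 71.15 kPa.
Stress increase at mid-clay by the 2:1 spreading method:
Δσ = qBL/((B+z)(L+z)) = 121×5.5×5.5/((5.5+6.2)(5.5+6.2)) = 26.739 kPa
Final effective stress: σ'_f = σ'_0 + Δσ = 71.15 + 26.739 = 97.889 kPa.
Normally consolidated clay, so the full stress increment lies on the virgin compression line:
S_c = C_c·H/(1+e₀)·log₁₀(σ'_f/σ'_0) = 0.4×6/(1+0.88)×log₁₀(97.889/71.15)
    = 1.2766 × 0.13856 = 0.1769 m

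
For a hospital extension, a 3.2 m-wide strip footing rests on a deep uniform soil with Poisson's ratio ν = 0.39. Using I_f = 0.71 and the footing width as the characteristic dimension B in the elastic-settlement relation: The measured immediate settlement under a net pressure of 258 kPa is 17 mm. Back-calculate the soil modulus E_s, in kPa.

S_e = q·B·(1−ν²)/E_s · I_f  ⇒  E_s = q·B·(1−ν²)·I_f / S_e.
E_s = 258 × 3.2 × 0.8479 × 0.71 / 0.017 = 29240 kPa

E_s ≈ 29200 kPa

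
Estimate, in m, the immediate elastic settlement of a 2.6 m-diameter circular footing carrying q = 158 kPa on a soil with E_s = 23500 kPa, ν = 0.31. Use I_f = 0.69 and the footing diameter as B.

Immediate (elastic) settlement: S_e = q·B·(1−ν²)/E_s · I_f.
S_e = 158 × 2.6 × (1 − 0.31²) / 23500 × 0.69
    = 158 × 2.6 × 0.9039 / 23500 × 0.69
    = 0.0109 m

S_e ≈ 0.0109 m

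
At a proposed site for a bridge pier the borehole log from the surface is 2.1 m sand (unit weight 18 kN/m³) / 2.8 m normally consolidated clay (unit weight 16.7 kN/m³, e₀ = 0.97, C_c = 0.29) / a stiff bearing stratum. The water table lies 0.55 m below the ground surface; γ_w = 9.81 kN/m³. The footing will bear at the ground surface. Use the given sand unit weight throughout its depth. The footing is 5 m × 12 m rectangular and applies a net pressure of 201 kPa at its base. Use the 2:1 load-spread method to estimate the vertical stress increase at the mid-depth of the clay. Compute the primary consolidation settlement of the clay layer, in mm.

Mid-depth of clay below the ground surface: z = 2.1 + 2.8/2 = 3.5 m.
Total vertical stress at mid-clay: σ_v = 18×2.1 + 16.7×1.4 = 61.18 kPa.
Pore pressure: u = 9.81×(3.5 − 0.55) = 28.94 kPa.
Initial effective stress: σ'_0 = σ_v − u = 61.18 − 28.94 = 32.24 kPa.
Stress increase at mid-clay by the 2:1 spreading method:
Δσ = qBL/((B+z)(L+z)) = 201×5×12/((5+3.5)(12+3.5)) = 91.537 kPa
Final effective stress: σ'_f = σ'_0 + Δσ = 32.24 + 91.537 = 123.78 kPa.
Normally consolidated clay, so the full stress increment lies on the virgin compression line:
S_c = C_c·H/(1+e₀)·log₁₀(σ'_f/σ'_0) = 0.29×2.8/(1+0.97)×log₁₀(123.78/32.24)
    = 0.41218 × 0.58426 = 0.2408 m

S_c ≈ 241 mm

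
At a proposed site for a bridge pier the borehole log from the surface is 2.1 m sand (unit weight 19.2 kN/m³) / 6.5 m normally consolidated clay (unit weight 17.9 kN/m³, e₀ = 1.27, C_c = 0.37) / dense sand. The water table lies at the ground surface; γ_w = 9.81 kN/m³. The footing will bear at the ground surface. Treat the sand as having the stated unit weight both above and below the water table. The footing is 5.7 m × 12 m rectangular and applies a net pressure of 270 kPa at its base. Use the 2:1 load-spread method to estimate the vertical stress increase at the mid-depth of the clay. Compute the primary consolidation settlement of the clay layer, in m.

Mid-depth of clay below the ground surface: z = 2.1 + 6.5/2 = 5.35 m.
Total vertical stress at mid-clay: σ_v = 19.2×2.1 + 17.9×3.25 = 98.495 kPa.
Pore pressure: u = 9.81×(5.35 − 0) = 52.483 kPa.
Initial effective stress: σ'_0 = σ_v − u = 98.495 − 52.483 = 46.012 kPa.
Stress increase at mid-clay by the 2:1 spreading method:
Δσ = qBL/((B+z)(L+z)) = 270×5.7×12/((5.7+5.35)(12+5.35)) = 96.329 kPa
Final effective stress: σ'_f = σ'_0 + Δσ = 46.012 + 96.329 = 142.34 kPa.
Normally consolidated clay, so the full stress increment lies on the virgin compression line:
S_c = C_c·H/(1+e₀)·log₁₀(σ'_f/σ'_0) = 0.37×6.5/(1+1.27)×log₁₀(142.34/46.012)
    = 1.0595 × 0.49046 = 0.5196 m

S_c ≈ 0.52 m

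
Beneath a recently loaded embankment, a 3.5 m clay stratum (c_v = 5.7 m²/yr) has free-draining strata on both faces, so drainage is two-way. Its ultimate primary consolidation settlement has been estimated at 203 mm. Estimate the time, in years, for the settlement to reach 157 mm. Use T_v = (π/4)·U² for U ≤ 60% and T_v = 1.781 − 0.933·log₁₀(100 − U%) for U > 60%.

Drainage path length: H_d = H/2 = 1.75 m (double drainage).
U = S(t)/S_ult = 157/203 = 0.7734.
U > 60%: T_v = 1.781 − 0.933·log₁₀(100 − 77.34) = 0.51654.
t = T_v·H_d²/c_v = 0.51654×1.75²/5.7 = 0.2775 years.

t ≈ 0.278 years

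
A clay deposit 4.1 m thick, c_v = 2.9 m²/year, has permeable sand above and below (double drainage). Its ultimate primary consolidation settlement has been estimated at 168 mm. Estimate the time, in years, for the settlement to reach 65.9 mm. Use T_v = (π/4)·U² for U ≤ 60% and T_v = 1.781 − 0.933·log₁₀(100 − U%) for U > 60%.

t ≈ 0.175 years

Drainage path length: H_d = H/2 = 2.05 m (double drainage).
U = S(t)/S_ult = 65.9/168 = 0.3923.
U ≤ 60%: T_v = (π/4)·U² = (π/4)×0.39226² = 0.12085.
t = T_v·H_d²/c_v = 0.12085×2.05²/2.9 = 0.1751 years.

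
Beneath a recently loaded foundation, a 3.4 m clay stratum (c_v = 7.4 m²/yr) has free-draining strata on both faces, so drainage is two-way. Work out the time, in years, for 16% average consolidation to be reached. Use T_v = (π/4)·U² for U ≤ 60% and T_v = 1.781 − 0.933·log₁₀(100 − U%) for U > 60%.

t ≈ 0.00785 years

Drainage path length: H_d = H/2 = 1.7 m (double drainage).
U ≤ 60%: T_v = (π/4)·U² = (π/4)×0.16² = 0.020106.
t = T_v·H_d²/c_v = 0.020106×1.7²/7.4 = 0.007852 years.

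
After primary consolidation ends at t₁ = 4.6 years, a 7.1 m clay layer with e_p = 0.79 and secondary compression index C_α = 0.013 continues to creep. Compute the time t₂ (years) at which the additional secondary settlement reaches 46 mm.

t₂ ≈ 35.9 years

S_s = C_α·H/(1+e_p)·log₁₀(t₂/t₁) ⇒ log₁₀(t₂/t₁) = S_s·(1+e_p)/(C_α·H).
log₁₀(t₂/t₁) = 0.046 × (1+0.79) / (0.013×7.1) = 0.8921
t₂ = t₁ × 10^0.8921 = 4.6 × 7.8 = 35.88 years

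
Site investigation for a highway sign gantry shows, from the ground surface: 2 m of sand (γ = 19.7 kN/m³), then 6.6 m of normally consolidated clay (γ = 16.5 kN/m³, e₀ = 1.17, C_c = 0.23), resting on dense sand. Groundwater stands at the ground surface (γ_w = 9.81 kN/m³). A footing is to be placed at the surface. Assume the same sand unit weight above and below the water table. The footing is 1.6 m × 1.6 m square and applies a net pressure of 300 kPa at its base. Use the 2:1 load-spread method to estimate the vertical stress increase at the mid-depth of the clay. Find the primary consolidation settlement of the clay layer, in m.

S_c ≈ 0.099 m

Mid-depth of clay below the ground surface: z = 2 + 6.6/2 = 5.3 m.
Total vertical stress at mid-clay: σ_v = 19.7×2 + 16.5×3.3 = 93.85 kPa.
Pore pressure: u = 9.81×(5.3 − 0) = 51.993 kPa.
Initial effective stress: σ'_0 = σ_v − u = 93.85 − 51.993 = 41.857 kPa.
Stress increase at mid-clay by the 2:1 spreading method:
Δσ = qBL/((B+z)(L+z)) = 300×1.6×1.6/((1.6+5.3)(1.6+5.3)) = 16.131 kPa
Final effective stress: σ'_f = σ'_0 + Δσ = 41.857 + 16.131 = 57.988 kPa.
Normally consolidated clay, so the full stress increment lies on the virgin compression line:
S_c = C_c·H/(1+e₀)·log₁₀(σ'_f/σ'_0) = 0.23×6.6/(1+1.17)×log₁₀(57.988/41.857)
    = 0.69954 × 0.14157 = 0.09903 m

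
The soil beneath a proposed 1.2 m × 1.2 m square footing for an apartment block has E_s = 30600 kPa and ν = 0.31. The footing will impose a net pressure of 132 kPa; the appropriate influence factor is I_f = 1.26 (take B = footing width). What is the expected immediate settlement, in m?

S_e ≈ 0.0059 m

Immediate (elastic) settlement: S_e = q·B·(1−ν²)/E_s · I_f.
S_e = 132 × 1.2 × (1 − 0.31²) / 30600 × 1.26
    = 132 × 1.2 × 0.9039 / 30600 × 1.26
    = 0.005896 m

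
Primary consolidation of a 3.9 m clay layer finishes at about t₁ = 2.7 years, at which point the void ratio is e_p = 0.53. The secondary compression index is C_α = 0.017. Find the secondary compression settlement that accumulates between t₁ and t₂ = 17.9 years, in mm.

Secondary compression: S_s = C_α·H/(1+e_p)·log₁₀(t₂/t₁)
S_s = 0.017×3.9/(1+0.53)×log₁₀(17.9/2.7)
    = 0.04333 × 0.8215 = 0.0356 m

S_s ≈ 35.6 mm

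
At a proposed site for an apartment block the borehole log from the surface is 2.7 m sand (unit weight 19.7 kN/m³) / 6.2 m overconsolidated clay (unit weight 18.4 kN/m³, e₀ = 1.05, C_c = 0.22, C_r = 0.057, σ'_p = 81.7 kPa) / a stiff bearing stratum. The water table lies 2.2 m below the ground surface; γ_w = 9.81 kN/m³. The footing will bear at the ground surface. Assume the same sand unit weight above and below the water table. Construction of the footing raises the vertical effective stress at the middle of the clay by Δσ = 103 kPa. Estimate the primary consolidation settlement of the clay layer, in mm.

Mid-depth of clay below the ground surface: z = 2.7 + 6.2/2 = 5.8 m.
Total vertical stress at mid-clay: σ_v = 19.7×2.7 + 18.4×3.1 = 110.23 kPa.
Pore pressure: u = 9.81×(5.8 − 2.2) = 35.316 kPa.
Initial effective stress: σ'_0 = σ_v − u = 110.23 − 35.316 = 74.914 kPa.
Final effective stress: σ'_f = 74.914 + 103 = 177.91 kPa.
σ'_f = 177.91 > σ'_p = 81.7 kPa, so the stress path crosses the preconsolidation pressure — recompression up to σ'_p, then virgin compression beyond:
S_c = H/(1+e₀)·[C_r·log₁₀(σ'_p/σ'_0) + C_c·log₁₀(σ'_f/σ'_p)]
    = 6.2/2.05 × [0.057×log₁₀(81.7/74.914) + 0.22×log₁₀(177.91/81.7)]
    = 3.0244 × [0.0021466 + 0.074355] = 0.2314 m

S_c ≈ 231 mm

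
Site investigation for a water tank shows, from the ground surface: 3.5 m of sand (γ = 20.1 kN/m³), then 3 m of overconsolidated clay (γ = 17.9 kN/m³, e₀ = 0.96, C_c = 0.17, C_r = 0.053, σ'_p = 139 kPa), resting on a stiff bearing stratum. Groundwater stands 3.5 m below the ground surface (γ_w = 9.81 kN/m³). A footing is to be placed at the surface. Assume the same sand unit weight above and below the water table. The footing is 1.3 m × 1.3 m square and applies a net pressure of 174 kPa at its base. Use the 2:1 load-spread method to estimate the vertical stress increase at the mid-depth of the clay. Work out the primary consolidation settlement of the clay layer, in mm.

Mid-depth of clay below the ground surface: z = 3.5 + 3/2 = 5 m.
Total vertical stress at mid-clay: σ_v = 20.1×3.5 + 17.9×1.5 = 97.2 kPa.
Pore pressure: u = 9.81×(5 − 3.5) = 14.715 kPa.
Initial effective stress: σ'_0 = σ_v − u = 97.2 − 14.715 = 82.485 kPa.
Stress increase at mid-clay by the 2:1 spreading method:
Δσ = qBL/((B+z)(L+z)) = 174×1.3×1.3/((1.3+5)(1.3+5)) = 7.4089 kPa
Final effective stress: σ'_f = 82.485 + 7.4089 = 89.894 kPa.
σ'_f = 89.894 ≤ σ'_p = 139 kPa, so the clay remains overconsolidated and only the recompression index applies:
S_c = C_r·H/(1+e₀)·log₁₀(σ'_f/σ'_0) = 0.053×3/1.96×log₁₀(89.894/82.485)
    = 0.081122 × 0.037356 = 0.00303 m

S_c ≈ 3.03 mm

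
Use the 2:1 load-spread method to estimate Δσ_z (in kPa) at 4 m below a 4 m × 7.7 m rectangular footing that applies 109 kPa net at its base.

By the 2:1 method the load spreads at 1 horizontal : 2 vertical, so at depth z the loaded area has grown by z in each plan dimension:
Δσ = qBL/((B+z)(L+z)) = 109×4×7.7/((4+4)(7.7+4)) = 35.868 kPa

Δσ_z ≈ 35.9 kPa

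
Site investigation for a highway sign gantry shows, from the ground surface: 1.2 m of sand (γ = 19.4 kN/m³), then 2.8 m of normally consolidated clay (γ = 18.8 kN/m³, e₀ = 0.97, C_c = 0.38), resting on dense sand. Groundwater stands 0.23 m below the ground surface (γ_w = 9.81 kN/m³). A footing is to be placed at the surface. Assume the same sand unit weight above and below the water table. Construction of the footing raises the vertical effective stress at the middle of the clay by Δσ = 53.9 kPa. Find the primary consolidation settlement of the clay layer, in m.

Mid-depth of clay below the ground surface: z = 1.2 + 2.8/2 = 2.6 m.
Total vertical stress at mid-clay: σ_v = 19.4×1.2 + 18.8×1.4 = 49.6 kPa.
Pore pressure: u = 9.81×(2.6 − 0.23) = 23.25 kPa.
Initial effective stress: σ'_0 = σ_v − u = 49.6 − 23.25 = 26.35 kPa.
Final effective stress: σ'_f = σ'_0 + Δσ = 26.35 + 53.9 = 80.25 kPa.
Normally consolidated clay, so the full stress increment lies on the virgin compression line:
S_c = C_c·H/(1+e₀)·log₁₀(σ'_f/σ'_0) = 0.38×2.8/(1+0.97)×log₁₀(80.25/26.35)
    = 0.5401 × 0.48366 = 0.2612 m

S_c ≈ 0.261 m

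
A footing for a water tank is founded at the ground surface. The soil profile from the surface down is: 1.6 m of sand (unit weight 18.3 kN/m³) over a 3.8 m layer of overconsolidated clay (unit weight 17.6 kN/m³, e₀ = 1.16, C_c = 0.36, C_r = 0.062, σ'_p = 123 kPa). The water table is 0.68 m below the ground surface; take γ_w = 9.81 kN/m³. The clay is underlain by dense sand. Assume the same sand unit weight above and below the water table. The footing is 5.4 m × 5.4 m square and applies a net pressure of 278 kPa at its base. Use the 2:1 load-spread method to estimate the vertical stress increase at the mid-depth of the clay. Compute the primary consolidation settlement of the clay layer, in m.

S_c ≈ 0.0899 m

Mid-depth of clay below the ground surface: z = 1.6 + 3.8/2 = 3.5 m.
Total vertical stress at mid-clay: σ_v = 18.3×1.6 + 17.6×1.9 = 62.72 kPa.
Pore pressure: u = 9.81×(3.5 − 0.68) = 27.664 kPa.
Initial effective stress: σ'_0 = σ_v − u = 62.72 − 27.664 = 35.056 kPa.
Stress increase at mid-clay by the 2:1 spreading method:
Δσ = qBL/((B+z)(L+z)) = 278×5.4×5.4/((5.4+3.5)(5.4+3.5)) = 102.34 kPa
Final effective stress: σ'_f = 35.056 + 102.34 = 137.4 kPa.
σ'_f = 137.4 > σ'_p = 123 kPa, so the stress path crosses the preconsolidation pressure — recompression up to σ'_p, then virgin compression beyond:
S_c = H/(1+e₀)·[C_r·log₁₀(σ'_p/σ'_0) + C_c·log₁₀(σ'_f/σ'_p)]
    = 3.8/2.16 × [0.062×log₁₀(123/35.056) + 0.36×log₁₀(137.4/123)]
    = 1.7593 × [0.033799 + 0.017309] = 0.08991 m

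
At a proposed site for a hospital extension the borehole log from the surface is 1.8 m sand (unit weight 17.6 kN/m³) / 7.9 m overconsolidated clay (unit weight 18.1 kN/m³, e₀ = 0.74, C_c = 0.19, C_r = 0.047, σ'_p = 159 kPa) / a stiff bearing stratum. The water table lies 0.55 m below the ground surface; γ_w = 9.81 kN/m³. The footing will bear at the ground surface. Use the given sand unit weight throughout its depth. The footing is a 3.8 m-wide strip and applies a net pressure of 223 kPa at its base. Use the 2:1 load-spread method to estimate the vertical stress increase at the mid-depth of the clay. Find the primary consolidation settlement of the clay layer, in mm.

Mid-depth of clay below the ground surface: z = 1.8 + 7.9/2 = 5.75 m.
Total vertical stress at mid-clay: σ_v = 17.6×1.8 + 18.1×3.95 = 103.18 kPa.
Pore pressure: u = 9.81×(5.75 − 0.55) = 51.012 kPa.
Initial effective stress: σ'_0 = σ_v − u = 103.18 − 51.012 = 52.168 kPa.
Stress increase at mid-clay by the 2:1 spreading method:
Δσ = qB/(B+z) = 223×3.8/(3.8+5.75) = 88.733 kPa
Final effective stress: σ'_f = 52.168 + 88.733 = 140.9 kPa.
σ'_f = 140.9 ≤ σ'_p = 159 kPa, so the clay remains overconsolidated and only the recompression index applies:
S_c = C_r·H/(1+e₀)·log₁₀(σ'_f/σ'_0) = 0.047×7.9/1.74×log₁₀(140.9/52.168)
    = 0.21339 × 0.43151 = 0.09208 m

S_c ≈ 92.1 mm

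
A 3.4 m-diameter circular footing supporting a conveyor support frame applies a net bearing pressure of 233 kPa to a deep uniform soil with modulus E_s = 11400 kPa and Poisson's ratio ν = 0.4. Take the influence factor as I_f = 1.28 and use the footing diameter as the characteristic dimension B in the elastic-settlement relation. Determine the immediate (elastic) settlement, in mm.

Immediate (elastic) settlement: S_e = q·B·(1−ν²)/E_s · I_f.
S_e = 233 × 3.4 × (1 − 0.4²) / 11400 × 1.28
    = 233 × 3.4 × 0.84 / 11400 × 1.28
    = 0.07472 m = 74.72 mm

S_e ≈ 74.7 mm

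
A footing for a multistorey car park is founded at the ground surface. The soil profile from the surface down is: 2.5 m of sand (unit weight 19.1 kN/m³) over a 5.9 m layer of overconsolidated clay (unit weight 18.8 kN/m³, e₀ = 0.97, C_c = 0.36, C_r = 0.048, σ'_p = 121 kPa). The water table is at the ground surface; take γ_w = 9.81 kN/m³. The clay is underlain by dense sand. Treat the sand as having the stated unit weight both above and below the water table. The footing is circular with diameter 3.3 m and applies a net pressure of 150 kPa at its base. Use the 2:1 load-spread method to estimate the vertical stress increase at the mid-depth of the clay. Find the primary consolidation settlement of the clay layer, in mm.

S_c ≈ 22.3 mm

Mid-depth of clay below the ground surface: z = 2.5 + 5.9/2 = 5.45 m.
Total vertical stress at mid-clay: σ_v = 19.1×2.5 + 18.8×2.95 = 103.21 kPa.
Pore pressure: u = 9.81×(5.45 − 0) = 53.465 kPa.
Initial effective stress: σ'_0 = σ_v − u = 103.21 − 53.465 = 49.745 kPa.
Stress increase at mid-clay by the 2:1 spreading method:
Δσ ≈ qD²/(D+z)² = 150×3.3²/(3.3+5.45)² = 21.336 kPa
Final effective stress: σ'_f = 49.745 + 21.336 = 71.081 kPa.
σ'_f = 71.081 ≤ σ'_p = 121 kPa, so the clay remains overconsolidated and only the recompression index applies:
S_c = C_r·H/(1+e₀)·log₁₀(σ'_f/σ'_0) = 0.048×5.9/1.97×log₁₀(71.081/49.745)
    = 0.14376 × 0.155 = 0.02228 m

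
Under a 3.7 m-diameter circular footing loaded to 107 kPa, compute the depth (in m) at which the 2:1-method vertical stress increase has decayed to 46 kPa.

z ≈ 1.94 m

2:1 spreading — at depth z the loaded area has grown by z in each plan dimension:
qD²/(D+z)² = Δσ_z ⇒ z = D(√(q/Δσ_z) − 1) = 3.7×(√(107/46) − 1) = 1.943 m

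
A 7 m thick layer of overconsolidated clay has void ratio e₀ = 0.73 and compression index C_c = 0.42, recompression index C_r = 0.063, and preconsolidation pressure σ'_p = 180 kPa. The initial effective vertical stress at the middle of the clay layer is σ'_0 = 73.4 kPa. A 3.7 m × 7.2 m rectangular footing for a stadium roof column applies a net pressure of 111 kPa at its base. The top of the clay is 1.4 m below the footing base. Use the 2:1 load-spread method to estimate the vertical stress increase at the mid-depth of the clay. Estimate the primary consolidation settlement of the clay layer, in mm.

Mid-depth of clay below the footing base: z = 1.4 + 7/2 = 4.9 m.
Stress increase at mid-clay by the 2:1 spreading method:
Δσ = qBL/((B+z)(L+z)) = 111×3.7×7.2/((3.7+4.9)(7.2+4.9)) = 28.417 kPa
Final effective stress: σ'_f = 73.4 + 28.417 = 101.82 kPa.
σ'_f = 101.82 ≤ σ'_p = 180 kPa, so the clay remains overconsolidated and only the recompression index applies:
S_c = C_r·H/(1+e₀)·log₁₀(σ'_f/σ'_0) = 0.063×7/1.73×log₁₀(101.82/73.4)
    = 0.25491 × 0.14214 = 0.03623 m

S_c ≈ 36.2 mm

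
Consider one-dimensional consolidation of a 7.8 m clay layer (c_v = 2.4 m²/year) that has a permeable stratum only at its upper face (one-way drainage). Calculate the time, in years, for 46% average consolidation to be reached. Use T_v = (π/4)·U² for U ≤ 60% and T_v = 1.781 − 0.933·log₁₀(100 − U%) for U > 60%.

Drainage path length: H_d = H = 7.8 m (single drainage).
U ≤ 60%: T_v = (π/4)·U² = (π/4)×0.46² = 0.16619.
t = T_v·H_d²/c_v = 0.16619×7.8²/2.4 = 4.213 years.

t ≈ 4.21 years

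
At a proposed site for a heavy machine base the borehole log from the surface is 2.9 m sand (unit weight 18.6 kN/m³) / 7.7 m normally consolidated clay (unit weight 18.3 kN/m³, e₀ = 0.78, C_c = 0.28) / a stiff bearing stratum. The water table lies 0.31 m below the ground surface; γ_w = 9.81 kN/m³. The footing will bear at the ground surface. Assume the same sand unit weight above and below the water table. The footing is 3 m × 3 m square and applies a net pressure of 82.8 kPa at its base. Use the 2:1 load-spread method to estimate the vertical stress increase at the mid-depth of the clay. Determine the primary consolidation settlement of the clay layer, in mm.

Mid-depth of clay below the ground surface: z = 2.9 + 7.7/2 = 6.75 m.
Total vertical stress at mid-clay: σ_v = 18.6×2.9 + 18.3×3.85 = 124.4 kPa.
Pore pressure: u = 9.81×(6.75 − 0.31) = 63.176 kPa.
Initial effective stress: σ'_0 = σ_v − u = 124.4 − 63.176 = 61.224 kPa.
Stress increase at mid-clay by the 2:1 spreading method:
Δσ = qBL/((B+z)(L+z)) = 82.8×3×3/((3+6.75)(3+6.75)) = 7.8391 kPa
Final effective stress: σ'_f = σ'_0 + Δσ = 61.224 + 7.8391 = 69.063 kPa.
Normally consolidated clay, so the full stress increment lies on the virgin compression line:
S_c = C_c·H/(1+e₀)·log₁₀(σ'_f/σ'_0) = 0.28×7.7/(1+0.78)×log₁₀(69.063/61.224)
    = 1.2112 × 0.052324 = 0.06337 m

S_c ≈ 63.4 mm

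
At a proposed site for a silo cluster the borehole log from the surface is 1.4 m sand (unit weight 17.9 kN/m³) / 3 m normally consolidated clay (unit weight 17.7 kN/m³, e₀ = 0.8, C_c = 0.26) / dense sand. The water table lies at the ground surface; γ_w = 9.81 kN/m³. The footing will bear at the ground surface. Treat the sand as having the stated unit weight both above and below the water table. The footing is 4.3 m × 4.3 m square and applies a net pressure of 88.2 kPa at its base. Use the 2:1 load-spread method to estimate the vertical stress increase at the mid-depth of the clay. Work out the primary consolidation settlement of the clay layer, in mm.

Mid-depth of clay below the ground surface: z = 1.4 + 3/2 = 2.9 m.
Total vertical stress at mid-clay: σ_v = 17.9×1.4 + 17.7×1.5 = 51.61 kPa.
Pore pressure: u = 9.81×(2.9 − 0) = 28.449 kPa.
Initial effective stress: σ'_0 = σ_v − u = 51.61 − 28.449 = 23.161 kPa.
Stress increase at mid-clay by the 2:1 spreading method:
Δσ = qBL/((B+z)(L+z)) = 88.2×4.3×4.3/((4.3+2.9)(4.3+2.9)) = 31.459 kPa
Final effective stress: σ'_f = σ'_0 + Δσ = 23.161 + 31.459 = 54.62 kPa.
Normally consolidated clay, so the full stress increment lies on the virgin compression line:
S_c = C_c·H/(1+e₀)·log₁₀(σ'_f/σ'_0) = 0.26×3/(1+0.8)×log₁₀(54.62/23.161)
    = 0.43333 × 0.37259 = 0.1615 m

S_c ≈ 161 mm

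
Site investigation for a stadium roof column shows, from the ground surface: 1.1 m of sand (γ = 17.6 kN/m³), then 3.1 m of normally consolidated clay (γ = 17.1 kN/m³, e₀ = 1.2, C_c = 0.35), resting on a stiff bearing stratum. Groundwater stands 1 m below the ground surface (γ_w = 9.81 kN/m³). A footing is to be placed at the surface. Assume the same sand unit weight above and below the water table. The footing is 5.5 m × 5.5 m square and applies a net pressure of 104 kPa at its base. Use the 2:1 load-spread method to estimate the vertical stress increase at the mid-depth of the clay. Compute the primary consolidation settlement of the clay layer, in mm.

Mid-depth of clay below the ground surface: z = 1.1 + 3.1/2 = 2.65 m.
Total vertical stress at mid-clay: σ_v = 17.6×1.1 + 17.1×1.55 = 45.865 kPa.
Pore pressure: u = 9.81×(2.65 − 1) = 16.186 kPa.
Initial effective stress: σ'_0 = σ_v − u = 45.865 − 16.186 = 29.679 kPa.
Stress increase at mid-clay by the 2:1 spreading method:
Δσ = qBL/((B+z)(L+z)) = 104×5.5×5.5/((5.5+2.65)(5.5+2.65)) = 47.363 kPa
Final effective stress: σ'_f = σ'_0 + Δσ = 29.679 + 47.363 = 77.042 kPa.
Normally consolidated clay, so the full stress increment lies on the virgin compression line:
S_c = C_c·H/(1+e₀)·log₁₀(σ'_f/σ'_0) = 0.35×3.1/(1+1.2)×log₁₀(77.042/29.679)
    = 0.49318 × 0.41428 = 0.2043 m

S_c ≈ 204 mm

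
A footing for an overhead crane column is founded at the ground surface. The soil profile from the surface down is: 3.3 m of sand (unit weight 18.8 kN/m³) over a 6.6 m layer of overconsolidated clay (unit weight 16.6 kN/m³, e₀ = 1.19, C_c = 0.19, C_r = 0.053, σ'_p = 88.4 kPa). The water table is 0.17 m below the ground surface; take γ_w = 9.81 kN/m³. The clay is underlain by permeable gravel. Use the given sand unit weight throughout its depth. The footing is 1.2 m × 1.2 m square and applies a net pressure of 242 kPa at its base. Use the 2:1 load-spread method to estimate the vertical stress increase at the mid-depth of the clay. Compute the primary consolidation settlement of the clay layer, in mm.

S_c ≈ 7.03 mm

Mid-depth of clay below the ground surface: z = 3.3 + 6.6/2 = 6.6 m.
Total vertical stress at mid-clay: σ_v = 18.8×3.3 + 16.6×3.3 = 116.82 kPa.
Pore pressure: u = 9.81×(6.6 − 0.17) = 63.078 kPa.
Initial effective stress: σ'_0 = σ_v − u = 116.82 − 63.078 = 53.742 kPa.
Stress increase at mid-clay by the 2:1 spreading method:
Δσ = qBL/((B+z)(L+z)) = 242×1.2×1.2/((1.2+6.6)(1.2+6.6)) = 5.7278 kPa
Final effective stress: σ'_f = 53.742 + 5.7278 = 59.47 kPa.
σ'_f = 59.47 ≤ σ'_p = 88.4 kPa, so the clay remains overconsolidated and only the recompression index applies:
S_c = C_r·H/(1+e₀)·log₁₀(σ'_f/σ'_0) = 0.053×6.6/2.19×log₁₀(59.47/53.742)
    = 0.15973 × 0.043984 = 0.007025 m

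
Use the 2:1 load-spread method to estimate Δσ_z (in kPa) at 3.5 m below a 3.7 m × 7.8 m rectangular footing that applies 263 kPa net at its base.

Δσ_z ≈ 93.3 kPa

By the 2:1 method the load spreads at 1 horizontal : 2 vertical, so at depth z the loaded area has grown by z in each plan dimension:
Δσ = qBL/((B+z)(L+z)) = 263×3.7×7.8/((3.7+3.5)(7.8+3.5)) = 93.291 kPa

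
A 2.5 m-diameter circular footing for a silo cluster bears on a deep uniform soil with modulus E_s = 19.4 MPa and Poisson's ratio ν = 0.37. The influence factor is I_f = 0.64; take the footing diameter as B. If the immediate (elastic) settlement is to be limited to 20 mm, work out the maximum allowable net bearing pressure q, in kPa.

q ≈ 281 kPa

E_s = 19.4 MPa = 19400 kPa.
S_e = q·B·(1−ν²)/E_s · I_f  ⇒  q = S_e·E_s / (B·(1−ν²)·I_f).
q = 0.02 × 19400 / (2.5 × 0.8631 × 0.64) = 281 kPa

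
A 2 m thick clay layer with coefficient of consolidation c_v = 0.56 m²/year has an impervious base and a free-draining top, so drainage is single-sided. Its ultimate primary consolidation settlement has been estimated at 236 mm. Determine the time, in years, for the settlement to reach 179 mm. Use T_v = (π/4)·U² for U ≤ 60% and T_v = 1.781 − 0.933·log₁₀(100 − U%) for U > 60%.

Drainage path length: H_d = H = 2 m (single drainage).
U = S(t)/S_ult = 179/236 = 0.7585.
U > 60%: T_v = 1.781 − 0.933·log₁₀(100 − 75.847) = 0.4907.
t = T_v·H_d²/c_v = 0.4907×2²/0.56 = 3.505 years.

t ≈ 3.5 years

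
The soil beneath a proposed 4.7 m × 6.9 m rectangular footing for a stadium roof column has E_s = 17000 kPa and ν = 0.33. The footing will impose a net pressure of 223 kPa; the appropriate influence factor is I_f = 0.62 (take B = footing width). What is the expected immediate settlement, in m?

S_e ≈ 0.0341 m

Immediate (elastic) settlement: S_e = q·B·(1−ν²)/E_s · I_f.
S_e = 223 × 4.7 × (1 − 0.33²) / 17000 × 0.62
    = 223 × 4.7 × 0.8911 / 17000 × 0.62
    = 0.03406 m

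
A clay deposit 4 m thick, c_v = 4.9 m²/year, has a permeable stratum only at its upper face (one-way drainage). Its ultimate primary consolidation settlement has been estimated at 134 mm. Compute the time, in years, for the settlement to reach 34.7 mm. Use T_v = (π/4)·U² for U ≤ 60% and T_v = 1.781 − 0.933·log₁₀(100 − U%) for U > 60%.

Drainage path length: H_d = H = 4 m (single drainage).
U = S(t)/S_ult = 34.7/134 = 0.259.
U ≤ 60%: T_v = (π/4)·U² = (π/4)×0.25896² = 0.052667.
t = T_v·H_d²/c_v = 0.052667×4²/4.9 = 0.172 years.

t ≈ 0.172 years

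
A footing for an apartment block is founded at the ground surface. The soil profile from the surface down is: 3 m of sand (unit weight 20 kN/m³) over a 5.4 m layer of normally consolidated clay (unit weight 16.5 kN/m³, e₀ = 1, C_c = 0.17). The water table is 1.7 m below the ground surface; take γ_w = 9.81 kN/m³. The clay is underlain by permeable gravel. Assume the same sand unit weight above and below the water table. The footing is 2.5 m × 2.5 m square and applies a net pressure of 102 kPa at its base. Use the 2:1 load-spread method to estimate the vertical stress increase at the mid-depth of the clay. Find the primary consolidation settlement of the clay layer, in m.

Mid-depth of clay below the ground surface: z = 3 + 5.4/2 = 5.7 m.
Total vertical stress at mid-clay: σ_v = 20×3 + 16.5×2.7 = 104.55 kPa.
Pore pressure: u = 9.81×(5.7 − 1.7) = 39.24 kPa.
Initial effective stress: σ'_0 = σ_v − u = 104.55 − 39.24 = 65.31 kPa.
Stress increase at mid-clay by the 2:1 spreading method:
Δσ = qBL/((B+z)(L+z)) = 102×2.5×2.5/((2.5+5.7)(2.5+5.7)) = 9.481 kPa
Final effective stress: σ'_f = σ'_0 + Δσ = 65.31 + 9.481 = 74.791 kPa.
Normally consolidated clay, so the full stress increment lies on the virgin compression line:
S_c = C_c·H/(1+e₀)·log₁₀(σ'_f/σ'_0) = 0.17×5.4/(1+1)×log₁₀(74.791/65.31)
    = 0.459 × 0.05887 = 0.02702 m

S_c ≈ 0.027 m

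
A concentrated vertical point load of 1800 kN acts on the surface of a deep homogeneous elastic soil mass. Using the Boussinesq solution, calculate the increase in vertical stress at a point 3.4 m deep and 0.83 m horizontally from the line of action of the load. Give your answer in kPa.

Δσ_z ≈ 64.3 kPa

Boussinesq vertical stress below a point load on an elastic half-space:
Δσ_z = 3P/(2πz²) · [1 + (r/z)²]^(−5/2)
r/z = 0.83/3.4 = 0.24412; [1+(r/z)²]^(−5/2) = 0.86527.
Δσ_z = 3×1800/(2π×3.4²) × 0.86527 = 74.346 × 0.86527 = 64.33 kPa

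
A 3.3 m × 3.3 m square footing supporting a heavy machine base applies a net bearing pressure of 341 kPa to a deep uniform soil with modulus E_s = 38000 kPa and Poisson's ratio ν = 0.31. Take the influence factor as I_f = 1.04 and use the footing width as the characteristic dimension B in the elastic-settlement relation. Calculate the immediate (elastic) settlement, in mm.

Immediate (elastic) settlement: S_e = q·B·(1−ν²)/E_s · I_f.
S_e = 341 × 3.3 × (1 − 0.31²) / 38000 × 1.04
    = 341 × 3.3 × 0.9039 / 38000 × 1.04
    = 0.02784 m = 27.84 mm

S_e ≈ 27.8 mm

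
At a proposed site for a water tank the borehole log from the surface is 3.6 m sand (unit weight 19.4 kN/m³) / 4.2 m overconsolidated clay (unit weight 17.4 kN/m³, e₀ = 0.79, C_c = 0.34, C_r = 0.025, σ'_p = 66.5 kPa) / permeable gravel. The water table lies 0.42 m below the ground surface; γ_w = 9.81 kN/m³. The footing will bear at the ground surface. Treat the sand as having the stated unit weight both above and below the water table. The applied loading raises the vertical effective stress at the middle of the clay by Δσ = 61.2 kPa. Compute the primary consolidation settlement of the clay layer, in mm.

Mid-depth of clay below the ground surface: z = 3.6 + 4.2/2 = 5.7 m.
Total vertical stress at mid-clay: σ_v = 19.4×3.6 + 17.4×2.1 = 106.38 kPa.
Pore pressure: u = 9.81×(5.7 − 0.42) = 51.797 kPa.
Initial effective stress: σ'_0 = σ_v − u = 106.38 − 51.797 = 54.583 kPa.
Final effective stress: σ'_f = 54.583 + 61.2 = 115.78 kPa.
σ'_f = 115.78 > σ'_p = 66.5 kPa, so the stress path crosses the preconsolidation pressure — recompression up to σ'_p, then virgin compression beyond:
S_c = H/(1+e₀)·[C_r·log₁₀(σ'_p/σ'_0) + C_c·log₁₀(σ'_f/σ'_p)]
    = 4.2/1.79 × [0.025×log₁₀(66.5/54.583) + 0.34×log₁₀(115.78/66.5)]
    = 2.3464 × [0.0021441 + 0.081876] = 0.1971 m

S_c ≈ 197 mm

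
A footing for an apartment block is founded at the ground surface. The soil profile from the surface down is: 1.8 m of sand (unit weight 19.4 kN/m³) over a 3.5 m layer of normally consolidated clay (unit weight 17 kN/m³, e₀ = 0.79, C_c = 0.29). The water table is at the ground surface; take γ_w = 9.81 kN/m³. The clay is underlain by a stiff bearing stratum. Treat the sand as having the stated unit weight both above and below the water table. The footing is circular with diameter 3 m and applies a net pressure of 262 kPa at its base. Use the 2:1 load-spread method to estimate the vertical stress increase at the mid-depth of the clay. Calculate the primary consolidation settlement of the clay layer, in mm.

Mid-depth of clay below the ground surface: z = 1.8 + 3.5/2 = 3.55 m.
Total vertical stress at mid-clay: σ_v = 19.4×1.8 + 17×1.75 = 64.67 kPa.
Pore pressure: u = 9.81×(3.55 − 0) = 34.825 kPa.
Initial effective stress: σ'_0 = σ_v − u = 64.67 − 34.825 = 29.845 kPa.
Stress increase at mid-clay by the 2:1 spreading method:
Δσ ≈ qD²/(D+z)² = 262×3²/(3+3.55)² = 54.962 kPa
Final effective stress: σ'_f = σ'_0 + Δσ = 29.845 + 54.962 = 84.807 kPa.
Normally consolidated clay, so the full stress increment lies on the virgin compression line:
S_c = C_c·H/(1+e₀)·log₁₀(σ'_f/σ'_0) = 0.29×3.5/(1+0.79)×log₁₀(84.807/29.845)
    = 0.56704 × 0.45356 = 0.2572 m

S_c ≈ 257 mm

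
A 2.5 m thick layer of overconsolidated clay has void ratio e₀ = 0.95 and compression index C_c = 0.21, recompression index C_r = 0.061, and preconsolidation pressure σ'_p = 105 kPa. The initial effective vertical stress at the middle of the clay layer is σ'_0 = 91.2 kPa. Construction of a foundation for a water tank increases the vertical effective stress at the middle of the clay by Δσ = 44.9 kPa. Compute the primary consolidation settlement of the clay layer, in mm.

Final effective stress: σ'_f = 91.2 + 44.9 = 136.1 kPa.
σ'_f = 136.1 > σ'_p = 105 kPa, so the stress path crosses the preconsolidation pressure — recompression up to σ'_p, then virgin compression beyond:
S_c = H/(1+e₀)·[C_r·log₁₀(σ'_p/σ'_0) + C_c·log₁₀(σ'_f/σ'_p)]
    = 2.5/1.95 × [0.061×log₁₀(105/91.2) + 0.21×log₁₀(136.1/105)]
    = 1.2821 × [0.0037329 + 0.02366] = 0.03512 m

S_c ≈ 35.1 mm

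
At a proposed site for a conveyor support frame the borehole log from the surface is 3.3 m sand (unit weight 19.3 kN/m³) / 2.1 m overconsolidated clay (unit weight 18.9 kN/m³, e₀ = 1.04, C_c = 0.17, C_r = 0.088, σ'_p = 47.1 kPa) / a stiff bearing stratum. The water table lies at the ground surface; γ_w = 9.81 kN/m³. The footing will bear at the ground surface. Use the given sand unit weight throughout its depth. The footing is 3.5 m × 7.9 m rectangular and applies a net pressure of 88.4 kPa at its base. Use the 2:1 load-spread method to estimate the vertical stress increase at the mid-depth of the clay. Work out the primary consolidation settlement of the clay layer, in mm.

S_c ≈ 31.6 mm

Mid-depth of clay below the ground surface: z = 3.3 + 2.1/2 = 4.35 m.
Total vertical stress at mid-clay: σ_v = 19.3×3.3 + 18.9×1.05 = 83.535 kPa.
Pore pressure: u = 9.81×(4.35 − 0) = 42.673 kPa.
Initial effective stress: σ'_0 = σ_v − u = 83.535 − 42.673 = 40.862 kPa.
Stress increase at mid-clay by the 2:1 spreading method:
Δσ = qBL/((B+z)(L+z)) = 88.4×3.5×7.9/((3.5+4.35)(7.9+4.35)) = 25.418 kPa
Final effective stress: σ'_f = 40.862 + 25.418 = 66.28 kPa.
σ'_f = 66.28 > σ'_p = 47.1 kPa, so the stress path crosses the preconsolidation pressure — recompression up to σ'_p, then virgin compression beyond:
S_c = H/(1+e₀)·[C_r·log₁₀(σ'_p/σ'_0) + C_c·log₁₀(σ'_f/σ'_p)]
    = 2.1/2.04 × [0.088×log₁₀(47.1/40.862) + 0.17×log₁₀(66.28/47.1)]
    = 1.0294 × [0.0054297 + 0.025221] = 0.03155 m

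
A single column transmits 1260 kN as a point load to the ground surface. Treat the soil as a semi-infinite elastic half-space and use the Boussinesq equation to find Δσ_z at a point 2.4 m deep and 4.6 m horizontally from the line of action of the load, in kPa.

Δσ_z ≈ 2.21 kPa

Boussinesq vertical stress below a point load on an elastic half-space:
Δσ_z = 3P/(2πz²) · [1 + (r/z)²]^(−5/2)
r/z = 4.6/2.4 = 1.9167; [1+(r/z)²]^(−5/2) = 0.021177.
Δσ_z = 3×1260/(2π×2.4²) × 0.021177 = 104.45 × 0.021177 = 2.212 kPa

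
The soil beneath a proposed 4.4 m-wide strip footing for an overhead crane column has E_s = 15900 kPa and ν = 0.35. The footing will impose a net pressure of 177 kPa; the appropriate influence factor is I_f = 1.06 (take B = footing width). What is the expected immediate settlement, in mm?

S_e ≈ 45.6 mm

Immediate (elastic) settlement: S_e = q·B·(1−ν²)/E_s · I_f.
S_e = 177 × 4.4 × (1 − 0.35²) / 15900 × 1.06
    = 177 × 4.4 × 0.8775 / 15900 × 1.06
    = 0.04556 m = 45.56 mm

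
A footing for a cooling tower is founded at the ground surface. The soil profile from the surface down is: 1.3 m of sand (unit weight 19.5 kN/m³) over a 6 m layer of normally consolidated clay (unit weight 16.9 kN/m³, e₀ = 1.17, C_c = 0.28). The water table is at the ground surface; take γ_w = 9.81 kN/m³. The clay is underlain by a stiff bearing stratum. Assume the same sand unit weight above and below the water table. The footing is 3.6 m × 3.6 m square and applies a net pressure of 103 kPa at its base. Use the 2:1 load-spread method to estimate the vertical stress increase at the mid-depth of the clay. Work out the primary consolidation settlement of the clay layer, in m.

Mid-depth of clay below the ground surface: z = 1.3 + 6/2 = 4.3 m.
Total vertical stress at mid-clay: σ_v = 19.5×1.3 + 16.9×3 = 76.05 kPa.
Pore pressure: u = 9.81×(4.3 − 0) = 42.183 kPa.
Initial effective stress: σ'_0 = σ_v − u = 76.05 − 42.183 = 33.867 kPa.
Stress increase at mid-clay by the 2:1 spreading method:
Δσ = qBL/((B+z)(L+z)) = 103×3.6×3.6/((3.6+4.3)(3.6+4.3)) = 21.389 kPa
Final effective stress: σ'_f = σ'_0 + Δσ = 33.867 + 21.389 = 55.256 kPa.
Normally consolidated clay, so the full stress increment lies on the virgin compression line:
S_c = C_c·H/(1+e₀)·log₁₀(σ'_f/σ'_0) = 0.28×6/(1+1.17)×log₁₀(55.256/33.867)
    = 0.77419 × 0.2126 = 0.1646 m

S_c ≈ 0.165 m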